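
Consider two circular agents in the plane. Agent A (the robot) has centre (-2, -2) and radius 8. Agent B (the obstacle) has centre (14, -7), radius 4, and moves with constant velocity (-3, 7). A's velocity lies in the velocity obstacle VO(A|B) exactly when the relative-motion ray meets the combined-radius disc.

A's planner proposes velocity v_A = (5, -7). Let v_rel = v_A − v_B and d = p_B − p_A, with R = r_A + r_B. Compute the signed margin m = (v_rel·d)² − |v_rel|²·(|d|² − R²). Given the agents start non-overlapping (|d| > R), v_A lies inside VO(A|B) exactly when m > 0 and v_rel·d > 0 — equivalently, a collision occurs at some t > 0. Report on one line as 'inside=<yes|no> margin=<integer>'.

d = (16, -5),  |d|² = 281;  R = 8+4 = 12,  c = 281−12² = 137
v_rel = (8, -14),  |v_rel|² = 260;  v_rel·d = (8)·(16) + (-14)·(-5) = 198
260·t² − 396·t + 137 = 0  ⇒  m = 198² − 260·137 = 3584
m = 3584 > 0,  v_rel·d = 198 > 0  ⇒  inside

inside=yes margin=3584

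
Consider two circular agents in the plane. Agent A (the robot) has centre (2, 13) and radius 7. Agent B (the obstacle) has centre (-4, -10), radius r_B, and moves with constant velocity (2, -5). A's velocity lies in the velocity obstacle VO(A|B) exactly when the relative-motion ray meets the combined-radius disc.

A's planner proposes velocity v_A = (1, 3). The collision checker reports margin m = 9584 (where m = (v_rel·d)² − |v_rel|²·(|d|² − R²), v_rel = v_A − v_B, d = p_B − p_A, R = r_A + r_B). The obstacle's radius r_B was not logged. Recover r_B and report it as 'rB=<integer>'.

m = 9584
d = (-6, -23);  v_rel = (-1, 8),  |v_rel|² = 65
v_rel×d = (-1)·(-23) − (8)·(-6) = 71
since m = R²·65 − 71²:  R² = (5041 + 9584) / 65 = 225
R = √225 = 15  ⇒  r_B = 15 − 7 = 8

rB=8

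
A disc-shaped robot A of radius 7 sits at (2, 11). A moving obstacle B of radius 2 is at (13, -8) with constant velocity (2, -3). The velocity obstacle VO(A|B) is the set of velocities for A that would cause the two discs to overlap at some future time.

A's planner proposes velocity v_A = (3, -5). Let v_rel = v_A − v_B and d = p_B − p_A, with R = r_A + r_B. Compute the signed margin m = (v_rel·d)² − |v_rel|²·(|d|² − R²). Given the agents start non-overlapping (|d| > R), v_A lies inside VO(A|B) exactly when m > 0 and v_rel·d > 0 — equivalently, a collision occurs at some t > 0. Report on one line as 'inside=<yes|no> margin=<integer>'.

d = (11, -19),  |d|² = 482;  R = 7+2 = 9,  c = 482−9² = 401
v_rel = (1, -2),  |v_rel|² = 5;  v_rel·d = (1)·(11) + (-2)·(-19) = 49
5·t² − 98·t + 401 = 0  ⇒  m = 49² − 5·401 = 396
m = 396 > 0,  v_rel·d = 49 > 0  ⇒  inside

inside=yes margin=396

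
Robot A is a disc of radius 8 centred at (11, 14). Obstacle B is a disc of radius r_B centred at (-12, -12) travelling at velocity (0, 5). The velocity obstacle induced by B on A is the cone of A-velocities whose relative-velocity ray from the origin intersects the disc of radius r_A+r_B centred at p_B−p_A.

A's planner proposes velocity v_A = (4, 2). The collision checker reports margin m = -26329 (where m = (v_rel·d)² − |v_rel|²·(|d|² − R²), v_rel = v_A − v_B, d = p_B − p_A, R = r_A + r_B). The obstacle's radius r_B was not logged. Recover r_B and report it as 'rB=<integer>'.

m = -26329
d = (-23, -26);  v_rel = (4, -3),  |v_rel|² = 25
v_rel×d = (4)·(-26) − (-3)·(-23) = -173
since m = R²·25 − (-173)²:  R² = (29929 + -26329) / 25 = 144
R = √144 = 12  ⇒  r_B = 12 − 8 = 4

rB=4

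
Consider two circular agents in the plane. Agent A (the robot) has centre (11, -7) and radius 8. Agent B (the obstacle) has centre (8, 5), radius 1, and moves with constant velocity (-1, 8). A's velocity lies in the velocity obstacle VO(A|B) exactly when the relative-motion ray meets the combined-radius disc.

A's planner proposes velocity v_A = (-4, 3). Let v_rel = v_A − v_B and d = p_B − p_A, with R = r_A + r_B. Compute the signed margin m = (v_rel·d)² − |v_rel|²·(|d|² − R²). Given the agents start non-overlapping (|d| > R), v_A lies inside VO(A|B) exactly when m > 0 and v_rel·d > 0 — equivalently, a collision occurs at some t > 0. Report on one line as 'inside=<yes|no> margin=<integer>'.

d = (-3, 12),  |d|² = 153;  R = 8+1 = 9,  c = 153−9² = 72
v_rel = (-3, -5),  |v_rel|² = 34;  v_rel·d = (-3)·(-3) + (-5)·(12) = -51
34·t² + 102·t + 72 = 0  ⇒  m = (-51)² − 34·72 = 153
m = 153 > 0,  v_rel·d = -51 < 0  ⇒  outside

inside=no margin=153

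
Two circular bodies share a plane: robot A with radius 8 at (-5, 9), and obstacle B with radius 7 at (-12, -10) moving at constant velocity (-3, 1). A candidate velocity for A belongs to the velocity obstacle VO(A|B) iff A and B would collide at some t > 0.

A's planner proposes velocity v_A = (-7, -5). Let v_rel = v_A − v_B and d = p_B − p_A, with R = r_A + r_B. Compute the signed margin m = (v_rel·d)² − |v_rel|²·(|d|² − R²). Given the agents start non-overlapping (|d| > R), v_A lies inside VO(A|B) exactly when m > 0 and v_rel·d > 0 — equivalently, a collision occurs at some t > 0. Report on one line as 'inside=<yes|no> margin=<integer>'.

d = (-7, -19),  |d|² = 410;  R = 8+7 = 15,  c = 410−15² = 185
v_rel = (-4, -6),  |v_rel|² = 52;  v_rel·d = (-4)·(-7) + (-6)·(-19) = 142
52·t² − 284·t + 185 = 0  ⇒  m = 142² − 52·185 = 10544
m = 10544 > 0,  v_rel·d = 142 > 0  ⇒  inside

inside=yes margin=10544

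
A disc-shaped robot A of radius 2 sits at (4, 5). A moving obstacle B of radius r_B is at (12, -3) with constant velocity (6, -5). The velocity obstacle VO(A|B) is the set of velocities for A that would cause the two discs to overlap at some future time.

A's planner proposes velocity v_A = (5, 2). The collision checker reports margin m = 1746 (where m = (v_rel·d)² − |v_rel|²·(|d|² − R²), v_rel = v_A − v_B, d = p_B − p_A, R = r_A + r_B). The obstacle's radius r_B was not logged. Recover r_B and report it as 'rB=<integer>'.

m = 1746
d = (8, -8);  v_rel = (-1, 7),  |v_rel|² = 50
v_rel×d = (-1)·(-8) − (7)·(8) = -48
since m = R²·50 − (-48)²:  R² = (2304 + 1746) / 50 = 81
R = √81 = 9  ⇒  r_B = 9 − 2 = 7

rB=7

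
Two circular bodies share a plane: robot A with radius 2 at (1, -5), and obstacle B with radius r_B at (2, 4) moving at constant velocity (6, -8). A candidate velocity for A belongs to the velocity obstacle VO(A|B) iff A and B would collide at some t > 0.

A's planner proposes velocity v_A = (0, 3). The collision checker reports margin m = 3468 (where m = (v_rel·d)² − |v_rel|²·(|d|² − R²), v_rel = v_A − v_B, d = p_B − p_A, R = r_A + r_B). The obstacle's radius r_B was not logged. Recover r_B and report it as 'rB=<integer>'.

m = 3468
d = (1, 9);  v_rel = (-6, 11),  |v_rel|² = 157
v_rel×d = (-6)·(9) − (11)·(1) = -65
since m = R²·157 − (-65)²:  R² = (4225 + 3468) / 157 = 49
R = √49 = 7  ⇒  r_B = 7 − 2 = 5

rB=5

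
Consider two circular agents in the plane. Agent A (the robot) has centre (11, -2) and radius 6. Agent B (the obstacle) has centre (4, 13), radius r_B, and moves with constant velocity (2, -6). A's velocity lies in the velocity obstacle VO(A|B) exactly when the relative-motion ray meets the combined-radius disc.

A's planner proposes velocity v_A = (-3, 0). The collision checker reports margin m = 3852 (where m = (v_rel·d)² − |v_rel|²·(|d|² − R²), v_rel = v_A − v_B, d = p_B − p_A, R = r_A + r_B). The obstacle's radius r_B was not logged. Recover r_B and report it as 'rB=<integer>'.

m = 3852
d = (-7, 15);  v_rel = (-5, 6),  |v_rel|² = 61
v_rel×d = (-5)·(15) − (6)·(-7) = -33
since m = R²·61 − (-33)²:  R² = (1089 + 3852) / 61 = 81
R = √81 = 9  ⇒  r_B = 9 − 6 = 3

rB=3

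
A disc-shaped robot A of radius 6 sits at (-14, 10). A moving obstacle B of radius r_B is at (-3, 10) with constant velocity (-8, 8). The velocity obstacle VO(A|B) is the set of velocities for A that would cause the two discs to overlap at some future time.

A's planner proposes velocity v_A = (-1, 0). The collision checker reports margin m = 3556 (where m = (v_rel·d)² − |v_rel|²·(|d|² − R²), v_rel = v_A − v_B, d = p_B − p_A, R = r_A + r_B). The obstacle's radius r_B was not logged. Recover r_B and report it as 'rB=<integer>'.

m = 3556
d = (11, 0);  v_rel = (7, -8),  |v_rel|² = 113
v_rel×d = (7)·(0) − (-8)·(11) = 88
since m = R²·113 − 88²:  R² = (7744 + 3556) / 113 = 100
R = √100 = 10  ⇒  r_B = 10 − 6 = 4

rB=4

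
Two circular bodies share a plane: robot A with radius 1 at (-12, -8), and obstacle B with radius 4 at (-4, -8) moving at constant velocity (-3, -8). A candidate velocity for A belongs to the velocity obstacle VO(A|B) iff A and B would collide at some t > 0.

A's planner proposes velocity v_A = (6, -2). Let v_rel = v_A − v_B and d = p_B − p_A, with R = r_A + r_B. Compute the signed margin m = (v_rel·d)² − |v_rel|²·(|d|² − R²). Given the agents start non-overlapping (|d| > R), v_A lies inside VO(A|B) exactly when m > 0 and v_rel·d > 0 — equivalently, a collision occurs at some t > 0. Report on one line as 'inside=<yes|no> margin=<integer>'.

d = (8, 0),  |d|² = 64;  R = 1+4 = 5,  c = 64−5² = 39
v_rel = (9, 6),  |v_rel|² = 117;  v_rel·d = (9)·(8) + (6)·(0) = 72
117·t² − 144·t + 39 = 0  ⇒  m = 72² − 117·39 = 621
m = 621 > 0,  v_rel·d = 72 > 0  ⇒  inside

inside=yes margin=621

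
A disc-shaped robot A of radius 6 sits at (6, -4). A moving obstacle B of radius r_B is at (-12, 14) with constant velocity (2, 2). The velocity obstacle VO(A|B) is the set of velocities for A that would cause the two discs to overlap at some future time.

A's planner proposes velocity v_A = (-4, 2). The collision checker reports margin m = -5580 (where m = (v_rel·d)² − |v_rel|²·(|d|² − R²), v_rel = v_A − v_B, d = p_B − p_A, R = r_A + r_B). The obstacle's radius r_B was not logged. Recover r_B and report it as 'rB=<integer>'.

m = -5580
d = (-18, 18);  v_rel = (-6, 0),  |v_rel|² = 36
v_rel×d = (-6)·(18) − (0)·(-18) = -108
since m = R²·36 − (-108)²:  R² = (11664 + -5580) / 36 = 169
R = √169 = 13  ⇒  r_B = 13 − 6 = 7

rB=7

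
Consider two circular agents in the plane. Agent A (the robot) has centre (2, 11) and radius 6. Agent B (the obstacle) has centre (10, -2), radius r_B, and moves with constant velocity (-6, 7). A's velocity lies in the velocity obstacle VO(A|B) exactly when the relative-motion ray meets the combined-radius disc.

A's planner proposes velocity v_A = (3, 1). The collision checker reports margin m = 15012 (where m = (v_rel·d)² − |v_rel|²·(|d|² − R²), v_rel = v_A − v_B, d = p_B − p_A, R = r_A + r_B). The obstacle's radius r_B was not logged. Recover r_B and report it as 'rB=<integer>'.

m = 15012
d = (8, -13);  v_rel = (9, -6),  |v_rel|² = 117
v_rel×d = (9)·(-13) − (-6)·(8) = -69
since m = R²·117 − (-69)²:  R² = (4761 + 15012) / 117 = 169
R = √169 = 13  ⇒  r_B = 13 − 6 = 7

rB=7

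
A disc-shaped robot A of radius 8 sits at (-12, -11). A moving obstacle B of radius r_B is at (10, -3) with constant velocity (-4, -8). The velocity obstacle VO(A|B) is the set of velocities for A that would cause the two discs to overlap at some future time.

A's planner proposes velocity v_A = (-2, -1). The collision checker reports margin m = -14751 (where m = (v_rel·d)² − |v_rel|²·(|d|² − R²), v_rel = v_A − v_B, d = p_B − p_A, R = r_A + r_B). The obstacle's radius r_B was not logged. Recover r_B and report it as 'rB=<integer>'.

m = -14751
d = (22, 8);  v_rel = (2, 7),  |v_rel|² = 53
v_rel×d = (2)·(8) − (7)·(22) = -138
since m = R²·53 − (-138)²:  R² = (19044 + -14751) / 53 = 81
R = √81 = 9  ⇒  r_B = 9 − 8 = 1

rB=1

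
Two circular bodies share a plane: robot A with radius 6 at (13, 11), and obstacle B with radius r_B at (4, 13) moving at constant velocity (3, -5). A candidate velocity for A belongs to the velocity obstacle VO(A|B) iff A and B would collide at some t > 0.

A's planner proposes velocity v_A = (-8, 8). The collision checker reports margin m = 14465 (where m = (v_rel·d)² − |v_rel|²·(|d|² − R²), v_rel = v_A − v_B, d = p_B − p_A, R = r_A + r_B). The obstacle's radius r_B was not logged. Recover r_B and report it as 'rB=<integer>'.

m = 14465
d = (-9, 2);  v_rel = (-11, 13),  |v_rel|² = 290
v_rel×d = (-11)·(2) − (13)·(-9) = 95
since m = R²·290 − 95²:  R² = (9025 + 14465) / 290 = 81
R = √81 = 9  ⇒  r_B = 9 − 6 = 3

rB=3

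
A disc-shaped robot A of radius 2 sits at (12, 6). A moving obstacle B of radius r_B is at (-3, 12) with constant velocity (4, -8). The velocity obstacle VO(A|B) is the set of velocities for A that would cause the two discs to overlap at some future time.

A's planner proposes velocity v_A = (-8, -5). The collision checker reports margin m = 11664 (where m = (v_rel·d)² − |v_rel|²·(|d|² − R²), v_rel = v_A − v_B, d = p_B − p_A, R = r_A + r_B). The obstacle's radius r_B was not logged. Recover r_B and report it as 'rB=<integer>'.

m = 11664
d = (-15, 6);  v_rel = (-12, 3),  |v_rel|² = 153
v_rel×d = (-12)·(6) − (3)·(-15) = -27
since m = R²·153 − (-27)²:  R² = (729 + 11664) / 153 = 81
R = √81 = 9  ⇒  r_B = 9 − 2 = 7

rB=7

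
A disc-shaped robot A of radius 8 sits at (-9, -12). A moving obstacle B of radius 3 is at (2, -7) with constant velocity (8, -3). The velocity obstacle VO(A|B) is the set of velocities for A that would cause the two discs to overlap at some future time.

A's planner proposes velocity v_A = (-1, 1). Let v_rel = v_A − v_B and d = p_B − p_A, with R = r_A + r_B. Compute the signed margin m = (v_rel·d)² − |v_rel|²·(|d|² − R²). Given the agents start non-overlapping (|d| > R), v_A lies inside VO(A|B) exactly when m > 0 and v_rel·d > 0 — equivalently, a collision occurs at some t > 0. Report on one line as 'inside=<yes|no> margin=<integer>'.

d = (11, 5),  |d|² = 146;  R = 8+3 = 11,  c = 146−11² = 25
v_rel = (-9, 4),  |v_rel|² = 97;  v_rel·d = (-9)·(11) + (4)·(5) = -79
97·t² + 158·t + 25 = 0  ⇒  m = (-79)² − 97·25 = 3816
m = 3816 > 0,  v_rel·d = -79 < 0  ⇒  outside

inside=no margin=3816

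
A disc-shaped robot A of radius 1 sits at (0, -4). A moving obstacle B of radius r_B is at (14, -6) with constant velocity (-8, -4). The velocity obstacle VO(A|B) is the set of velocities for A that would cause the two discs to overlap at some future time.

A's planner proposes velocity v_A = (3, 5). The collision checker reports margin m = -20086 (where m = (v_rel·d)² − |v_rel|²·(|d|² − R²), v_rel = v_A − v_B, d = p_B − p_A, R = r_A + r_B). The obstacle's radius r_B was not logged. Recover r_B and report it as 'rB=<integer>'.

m = -20086
d = (14, -2);  v_rel = (11, 9),  |v_rel|² = 202
v_rel×d = (11)·(-2) − (9)·(14) = -148
since m = R²·202 − (-148)²:  R² = (21904 + -20086) / 202 = 9
R = √9 = 3  ⇒  r_B = 3 − 1 = 2

rB=2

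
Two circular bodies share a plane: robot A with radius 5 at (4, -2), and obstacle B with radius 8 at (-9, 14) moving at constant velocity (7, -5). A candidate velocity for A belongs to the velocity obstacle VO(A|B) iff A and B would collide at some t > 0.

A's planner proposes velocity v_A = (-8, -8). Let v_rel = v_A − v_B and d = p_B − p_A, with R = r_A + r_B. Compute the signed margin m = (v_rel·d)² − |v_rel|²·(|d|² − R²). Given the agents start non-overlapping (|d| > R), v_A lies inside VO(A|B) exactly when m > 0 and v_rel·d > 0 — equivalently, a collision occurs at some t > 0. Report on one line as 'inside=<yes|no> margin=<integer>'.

d = (-13, 16),  |d|² = 425;  R = 5+8 = 13,  c = 425−13² = 256
v_rel = (-15, -3),  |v_rel|² = 234;  v_rel·d = (-15)·(-13) + (-3)·(16) = 147
234·t² − 294·t + 256 = 0  ⇒  m = 147² − 234·256 = -38295
m = -38295 < 0,  v_rel·d = 147 > 0  ⇒  outside

inside=no margin=-38295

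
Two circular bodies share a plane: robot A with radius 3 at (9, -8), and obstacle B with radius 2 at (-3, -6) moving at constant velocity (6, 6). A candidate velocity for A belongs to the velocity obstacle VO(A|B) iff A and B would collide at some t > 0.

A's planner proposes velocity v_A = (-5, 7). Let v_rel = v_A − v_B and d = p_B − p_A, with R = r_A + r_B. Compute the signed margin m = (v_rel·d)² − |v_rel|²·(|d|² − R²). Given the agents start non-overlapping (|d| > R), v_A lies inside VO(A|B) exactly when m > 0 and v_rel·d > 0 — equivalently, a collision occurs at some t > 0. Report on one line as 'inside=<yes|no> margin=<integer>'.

d = (-12, 2),  |d|² = 148;  R = 3+2 = 5,  c = 148−5² = 123
v_rel = (-11, 1),  |v_rel|² = 122;  v_rel·d = (-11)·(-12) + (1)·(2) = 134
122·t² − 268·t + 123 = 0  ⇒  m = 134² − 122·123 = 2950
m = 2950 > 0,  v_rel·d = 134 > 0  ⇒  inside

inside=yes margin=2950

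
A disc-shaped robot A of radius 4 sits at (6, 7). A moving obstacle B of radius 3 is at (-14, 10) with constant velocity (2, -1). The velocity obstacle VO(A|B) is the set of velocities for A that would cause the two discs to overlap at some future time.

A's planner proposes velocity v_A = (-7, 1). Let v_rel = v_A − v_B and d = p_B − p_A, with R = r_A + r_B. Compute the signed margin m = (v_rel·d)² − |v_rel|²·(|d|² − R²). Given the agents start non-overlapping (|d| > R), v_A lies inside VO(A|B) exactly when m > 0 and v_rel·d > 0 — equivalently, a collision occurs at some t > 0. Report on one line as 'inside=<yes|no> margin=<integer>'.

d = (-20, 3),  |d|² = 409;  R = 4+3 = 7,  c = 409−7² = 360
v_rel = (-9, 2),  |v_rel|² = 85;  v_rel·d = (-9)·(-20) + (2)·(3) = 186
85·t² − 372·t + 360 = 0  ⇒  m = 186² − 85·360 = 3996
m = 3996 > 0,  v_rel·d = 186 > 0  ⇒  inside

inside=yes margin=3996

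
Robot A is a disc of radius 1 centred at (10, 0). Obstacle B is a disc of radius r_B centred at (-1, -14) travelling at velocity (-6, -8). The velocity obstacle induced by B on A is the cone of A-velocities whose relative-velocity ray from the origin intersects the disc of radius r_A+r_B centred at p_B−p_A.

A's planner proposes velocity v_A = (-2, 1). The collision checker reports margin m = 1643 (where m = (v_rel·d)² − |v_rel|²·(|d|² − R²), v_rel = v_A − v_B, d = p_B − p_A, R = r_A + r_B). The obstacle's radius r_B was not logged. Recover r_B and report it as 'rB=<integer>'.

m = 1643
d = (-11, -14);  v_rel = (4, 9),  |v_rel|² = 97
v_rel×d = (4)·(-14) − (9)·(-11) = 43
since m = R²·97 − 43²:  R² = (1849 + 1643) / 97 = 36
R = √36 = 6  ⇒  r_B = 6 − 1 = 5

rB=5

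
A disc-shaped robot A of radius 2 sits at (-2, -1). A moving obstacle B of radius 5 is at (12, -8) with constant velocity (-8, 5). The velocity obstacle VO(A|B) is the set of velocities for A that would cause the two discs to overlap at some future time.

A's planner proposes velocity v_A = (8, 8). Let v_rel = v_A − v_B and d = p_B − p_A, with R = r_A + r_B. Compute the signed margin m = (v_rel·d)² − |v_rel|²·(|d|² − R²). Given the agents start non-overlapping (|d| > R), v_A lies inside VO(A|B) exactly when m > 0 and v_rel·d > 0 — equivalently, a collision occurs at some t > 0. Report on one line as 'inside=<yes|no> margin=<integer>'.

d = (14, -7),  |d|² = 245;  R = 2+5 = 7,  c = 245−7² = 196
v_rel = (16, 3),  |v_rel|² = 265;  v_rel·d = (16)·(14) + (3)·(-7) = 203
265·t² − 406·t + 196 = 0  ⇒  m = 203² − 265·196 = -10731
m = -10731 < 0,  v_rel·d = 203 > 0  ⇒  outside

inside=no margin=-10731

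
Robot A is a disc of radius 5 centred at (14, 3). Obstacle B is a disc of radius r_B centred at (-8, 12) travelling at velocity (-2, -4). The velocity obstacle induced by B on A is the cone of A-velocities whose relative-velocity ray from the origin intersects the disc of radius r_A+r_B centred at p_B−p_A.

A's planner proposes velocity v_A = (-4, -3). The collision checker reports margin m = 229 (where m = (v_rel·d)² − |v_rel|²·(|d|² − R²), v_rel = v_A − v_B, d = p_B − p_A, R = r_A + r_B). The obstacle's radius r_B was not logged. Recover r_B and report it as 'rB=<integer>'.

m = 229
d = (-22, 9);  v_rel = (-2, 1),  |v_rel|² = 5
v_rel×d = (-2)·(9) − (1)·(-22) = 4
since m = R²·5 − 4²:  R² = (16 + 229) / 5 = 49
R = √49 = 7  ⇒  r_B = 7 − 5 = 2

rB=2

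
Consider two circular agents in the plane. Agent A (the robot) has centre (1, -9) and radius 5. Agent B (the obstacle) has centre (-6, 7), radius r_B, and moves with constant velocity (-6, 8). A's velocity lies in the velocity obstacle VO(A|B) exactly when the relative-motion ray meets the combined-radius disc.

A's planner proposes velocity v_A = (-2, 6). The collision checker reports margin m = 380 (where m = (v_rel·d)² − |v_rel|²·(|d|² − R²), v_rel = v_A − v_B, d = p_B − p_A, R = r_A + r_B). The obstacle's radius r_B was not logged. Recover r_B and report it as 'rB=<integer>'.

m = 380
d = (-7, 16);  v_rel = (4, -2),  |v_rel|² = 20
v_rel×d = (4)·(16) − (-2)·(-7) = 50
since m = R²·20 − 50²:  R² = (2500 + 380) / 20 = 144
R = √144 = 12  ⇒  r_B = 12 − 5 = 7

rB=7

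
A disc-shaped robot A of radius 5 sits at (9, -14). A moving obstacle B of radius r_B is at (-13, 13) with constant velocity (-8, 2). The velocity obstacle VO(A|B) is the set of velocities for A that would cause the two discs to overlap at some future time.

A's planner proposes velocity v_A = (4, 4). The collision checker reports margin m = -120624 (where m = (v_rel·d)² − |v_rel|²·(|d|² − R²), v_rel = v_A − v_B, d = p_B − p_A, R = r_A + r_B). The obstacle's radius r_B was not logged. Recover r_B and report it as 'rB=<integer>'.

m = -120624
d = (-22, 27);  v_rel = (12, 2),  |v_rel|² = 148
v_rel×d = (12)·(27) − (2)·(-22) = 368
since m = R²·148 − 368²:  R² = (135424 + -120624) / 148 = 100
R = √100 = 10  ⇒  r_B = 10 − 5 = 5

rB=5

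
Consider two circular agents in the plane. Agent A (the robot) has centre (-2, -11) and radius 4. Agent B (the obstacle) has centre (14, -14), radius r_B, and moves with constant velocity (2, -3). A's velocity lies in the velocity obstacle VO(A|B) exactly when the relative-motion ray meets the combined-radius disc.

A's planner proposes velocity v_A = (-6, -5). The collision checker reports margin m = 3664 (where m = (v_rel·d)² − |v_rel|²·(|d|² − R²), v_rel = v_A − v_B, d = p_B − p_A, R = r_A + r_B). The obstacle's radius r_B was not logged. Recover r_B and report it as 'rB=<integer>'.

m = 3664
d = (16, -3);  v_rel = (-8, -2),  |v_rel|² = 68
v_rel×d = (-8)·(-3) − (-2)·(16) = 56
since m = R²·68 − 56²:  R² = (3136 + 3664) / 68 = 100
R = √100 = 10  ⇒  r_B = 10 − 4 = 6

rB=6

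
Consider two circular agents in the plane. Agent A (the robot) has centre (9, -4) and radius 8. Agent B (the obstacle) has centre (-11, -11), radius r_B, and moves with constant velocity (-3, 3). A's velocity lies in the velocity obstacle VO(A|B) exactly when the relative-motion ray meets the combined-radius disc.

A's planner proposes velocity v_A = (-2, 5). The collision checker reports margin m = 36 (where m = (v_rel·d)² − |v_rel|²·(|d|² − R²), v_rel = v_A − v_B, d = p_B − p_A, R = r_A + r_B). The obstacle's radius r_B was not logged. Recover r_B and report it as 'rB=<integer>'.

m = 36
d = (-20, -7);  v_rel = (1, 2),  |v_rel|² = 5
v_rel×d = (1)·(-7) − (2)·(-20) = 33
since m = R²·5 − 33²:  R² = (1089 + 36) / 5 = 225
R = √225 = 15  ⇒  r_B = 15 − 8 = 7

rB=7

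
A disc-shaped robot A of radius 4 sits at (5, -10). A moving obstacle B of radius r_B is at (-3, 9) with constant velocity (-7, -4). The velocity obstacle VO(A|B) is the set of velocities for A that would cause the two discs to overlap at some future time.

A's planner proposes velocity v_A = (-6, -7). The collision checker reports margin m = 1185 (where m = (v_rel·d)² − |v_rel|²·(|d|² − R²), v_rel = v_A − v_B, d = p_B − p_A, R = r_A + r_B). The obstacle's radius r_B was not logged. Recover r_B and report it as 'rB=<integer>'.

m = 1185
d = (-8, 19);  v_rel = (1, -3),  |v_rel|² = 10
v_rel×d = (1)·(19) − (-3)·(-8) = -5
since m = R²·10 − (-5)²:  R² = (25 + 1185) / 10 = 121
R = √121 = 11  ⇒  r_B = 11 − 4 = 7

rB=7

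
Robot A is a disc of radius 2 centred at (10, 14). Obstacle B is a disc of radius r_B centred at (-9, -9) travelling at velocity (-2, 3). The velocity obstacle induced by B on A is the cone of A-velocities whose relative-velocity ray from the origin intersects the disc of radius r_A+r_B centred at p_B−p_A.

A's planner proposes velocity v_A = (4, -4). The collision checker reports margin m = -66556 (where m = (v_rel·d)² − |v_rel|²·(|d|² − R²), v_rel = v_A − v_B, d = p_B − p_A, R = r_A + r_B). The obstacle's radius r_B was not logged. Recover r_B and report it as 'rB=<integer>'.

m = -66556
d = (-19, -23);  v_rel = (6, -7),  |v_rel|² = 85
v_rel×d = (6)·(-23) − (-7)·(-19) = -271
since m = R²·85 − (-271)²:  R² = (73441 + -66556) / 85 = 81
R = √81 = 9  ⇒  r_B = 9 − 2 = 7

rB=7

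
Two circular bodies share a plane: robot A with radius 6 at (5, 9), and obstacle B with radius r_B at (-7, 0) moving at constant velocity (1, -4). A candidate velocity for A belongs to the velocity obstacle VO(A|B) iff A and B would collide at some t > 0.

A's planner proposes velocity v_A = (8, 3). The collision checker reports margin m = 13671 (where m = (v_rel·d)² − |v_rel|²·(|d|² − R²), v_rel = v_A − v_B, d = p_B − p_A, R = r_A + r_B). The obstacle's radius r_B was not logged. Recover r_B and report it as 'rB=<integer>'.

m = 13671
d = (-12, -9);  v_rel = (7, 7),  |v_rel|² = 98
v_rel×d = (7)·(-9) − (7)·(-12) = 21
since m = R²·98 − 21²:  R² = (441 + 13671) / 98 = 144
R = √144 = 12  ⇒  r_B = 12 − 6 = 6

rB=6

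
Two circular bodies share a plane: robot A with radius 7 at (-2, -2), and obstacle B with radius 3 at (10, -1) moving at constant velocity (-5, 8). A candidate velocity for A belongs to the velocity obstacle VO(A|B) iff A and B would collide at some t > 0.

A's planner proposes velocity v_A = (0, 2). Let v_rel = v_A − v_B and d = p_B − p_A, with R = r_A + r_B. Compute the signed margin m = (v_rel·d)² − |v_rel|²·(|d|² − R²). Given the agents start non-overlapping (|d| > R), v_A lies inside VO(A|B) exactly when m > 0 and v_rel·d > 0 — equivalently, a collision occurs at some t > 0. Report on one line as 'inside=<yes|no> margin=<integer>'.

d = (12, 1),  |d|² = 145;  R = 7+3 = 10,  c = 145−10² = 45
v_rel = (5, -6),  |v_rel|² = 61;  v_rel·d = (5)·(12) + (-6)·(1) = 54
61·t² − 108·t + 45 = 0  ⇒  m = 54² − 61·45 = 171
m = 171 > 0,  v_rel·d = 54 > 0  ⇒  inside

inside=yes margin=171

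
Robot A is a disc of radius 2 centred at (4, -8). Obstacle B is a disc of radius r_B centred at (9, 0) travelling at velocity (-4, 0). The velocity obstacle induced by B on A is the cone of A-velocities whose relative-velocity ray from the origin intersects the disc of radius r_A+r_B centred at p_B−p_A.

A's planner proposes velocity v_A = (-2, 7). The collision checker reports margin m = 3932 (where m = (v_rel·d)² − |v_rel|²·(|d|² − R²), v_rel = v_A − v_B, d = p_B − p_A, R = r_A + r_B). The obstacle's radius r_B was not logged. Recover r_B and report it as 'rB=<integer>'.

m = 3932
d = (5, 8);  v_rel = (2, 7),  |v_rel|² = 53
v_rel×d = (2)·(8) − (7)·(5) = -19
since m = R²·53 − (-19)²:  R² = (361 + 3932) / 53 = 81
R = √81 = 9  ⇒  r_B = 9 − 2 = 7

rB=7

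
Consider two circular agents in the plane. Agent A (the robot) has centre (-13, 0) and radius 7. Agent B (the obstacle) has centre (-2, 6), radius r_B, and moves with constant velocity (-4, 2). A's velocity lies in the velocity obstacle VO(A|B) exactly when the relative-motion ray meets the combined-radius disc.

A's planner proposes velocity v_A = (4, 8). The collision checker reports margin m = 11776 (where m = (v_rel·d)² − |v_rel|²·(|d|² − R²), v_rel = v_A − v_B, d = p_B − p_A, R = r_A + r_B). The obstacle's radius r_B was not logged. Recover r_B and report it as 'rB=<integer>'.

m = 11776
d = (11, 6);  v_rel = (8, 6),  |v_rel|² = 100
v_rel×d = (8)·(6) − (6)·(11) = -18
since m = R²·100 − (-18)²:  R² = (324 + 11776) / 100 = 121
R = √121 = 11  ⇒  r_B = 11 − 7 = 4

rB=4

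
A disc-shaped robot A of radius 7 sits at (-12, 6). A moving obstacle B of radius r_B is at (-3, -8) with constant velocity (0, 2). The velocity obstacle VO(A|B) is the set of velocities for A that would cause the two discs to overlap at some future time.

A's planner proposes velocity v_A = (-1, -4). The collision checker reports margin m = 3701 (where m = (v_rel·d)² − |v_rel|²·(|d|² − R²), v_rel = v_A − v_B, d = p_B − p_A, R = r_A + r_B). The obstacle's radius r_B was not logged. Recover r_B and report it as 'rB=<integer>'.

m = 3701
d = (9, -14);  v_rel = (-1, -6),  |v_rel|² = 37
v_rel×d = (-1)·(-14) − (-6)·(9) = 68
since m = R²·37 − 68²:  R² = (4624 + 3701) / 37 = 225
R = √225 = 15  ⇒  r_B = 15 − 7 = 8

rB=8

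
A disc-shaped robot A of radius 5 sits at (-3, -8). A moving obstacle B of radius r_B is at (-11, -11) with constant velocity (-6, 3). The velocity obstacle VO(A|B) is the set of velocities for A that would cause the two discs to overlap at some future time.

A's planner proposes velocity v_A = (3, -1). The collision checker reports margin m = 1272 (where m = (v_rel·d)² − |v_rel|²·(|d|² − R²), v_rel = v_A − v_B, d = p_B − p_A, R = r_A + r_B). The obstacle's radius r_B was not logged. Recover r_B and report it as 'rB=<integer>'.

m = 1272
d = (-8, -3);  v_rel = (9, -4),  |v_rel|² = 97
v_rel×d = (9)·(-3) − (-4)·(-8) = -59
since m = R²·97 − (-59)²:  R² = (3481 + 1272) / 97 = 49
R = √49 = 7  ⇒  r_B = 7 − 5 = 2

rB=2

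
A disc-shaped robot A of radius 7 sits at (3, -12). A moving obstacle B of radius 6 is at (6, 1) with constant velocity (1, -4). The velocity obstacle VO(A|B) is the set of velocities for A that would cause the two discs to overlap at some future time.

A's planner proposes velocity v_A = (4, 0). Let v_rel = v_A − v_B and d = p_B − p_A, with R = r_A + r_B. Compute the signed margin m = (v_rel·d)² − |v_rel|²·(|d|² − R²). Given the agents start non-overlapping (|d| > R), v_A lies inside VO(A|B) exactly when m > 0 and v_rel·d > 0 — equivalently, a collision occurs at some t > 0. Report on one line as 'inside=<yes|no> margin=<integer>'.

d = (3, 13),  |d|² = 178;  R = 7+6 = 13,  c = 178−13² = 9
v_rel = (3, 4),  |v_rel|² = 25;  v_rel·d = (3)·(3) + (4)·(13) = 61
25·t² − 122·t + 9 = 0  ⇒  m = 61² − 25·9 = 3496
m = 3496 > 0,  v_rel·d = 61 > 0  ⇒  inside

inside=yes margin=3496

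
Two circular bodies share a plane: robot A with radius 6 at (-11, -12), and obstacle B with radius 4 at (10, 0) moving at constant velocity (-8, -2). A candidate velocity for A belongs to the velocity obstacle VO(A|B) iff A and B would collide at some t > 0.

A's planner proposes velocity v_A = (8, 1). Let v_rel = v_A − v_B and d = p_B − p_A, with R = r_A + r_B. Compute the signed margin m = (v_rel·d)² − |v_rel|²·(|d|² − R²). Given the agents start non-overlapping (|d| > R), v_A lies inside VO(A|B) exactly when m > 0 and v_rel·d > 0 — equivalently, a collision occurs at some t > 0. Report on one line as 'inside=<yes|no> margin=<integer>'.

d = (21, 12),  |d|² = 585;  R = 6+4 = 10,  c = 585−10² = 485
v_rel = (16, 3),  |v_rel|² = 265;  v_rel·d = (16)·(21) + (3)·(12) = 372
265·t² − 744·t + 485 = 0  ⇒  m = 372² − 265·485 = 9859
m = 9859 > 0,  v_rel·d = 372 > 0  ⇒  inside

inside=yes margin=9859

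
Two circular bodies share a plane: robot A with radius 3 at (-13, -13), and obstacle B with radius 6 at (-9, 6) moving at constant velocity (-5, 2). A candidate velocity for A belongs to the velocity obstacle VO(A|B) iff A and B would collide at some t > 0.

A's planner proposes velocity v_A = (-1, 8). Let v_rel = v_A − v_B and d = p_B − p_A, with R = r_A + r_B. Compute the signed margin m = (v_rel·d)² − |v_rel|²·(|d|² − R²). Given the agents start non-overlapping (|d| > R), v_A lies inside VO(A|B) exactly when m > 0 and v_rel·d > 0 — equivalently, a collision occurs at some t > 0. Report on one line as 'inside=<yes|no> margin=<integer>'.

d = (4, 19),  |d|² = 377;  R = 3+6 = 9,  c = 377−9² = 296
v_rel = (4, 6),  |v_rel|² = 52;  v_rel·d = (4)·(4) + (6)·(19) = 130
52·t² − 260·t + 296 = 0  ⇒  m = 130² − 52·296 = 1508
m = 1508 > 0,  v_rel·d = 130 > 0  ⇒  inside

inside=yes margin=1508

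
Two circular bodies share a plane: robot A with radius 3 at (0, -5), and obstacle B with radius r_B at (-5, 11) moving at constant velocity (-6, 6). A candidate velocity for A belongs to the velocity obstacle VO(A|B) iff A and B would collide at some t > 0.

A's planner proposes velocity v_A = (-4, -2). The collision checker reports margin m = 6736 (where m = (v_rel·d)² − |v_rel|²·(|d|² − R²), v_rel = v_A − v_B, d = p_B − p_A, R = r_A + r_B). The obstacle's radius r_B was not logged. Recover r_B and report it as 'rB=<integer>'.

m = 6736
d = (-5, 16);  v_rel = (2, -8),  |v_rel|² = 68
v_rel×d = (2)·(16) − (-8)·(-5) = -8
since m = R²·68 − (-8)²:  R² = (64 + 6736) / 68 = 100
R = √100 = 10  ⇒  r_B = 10 − 3 = 7

rB=7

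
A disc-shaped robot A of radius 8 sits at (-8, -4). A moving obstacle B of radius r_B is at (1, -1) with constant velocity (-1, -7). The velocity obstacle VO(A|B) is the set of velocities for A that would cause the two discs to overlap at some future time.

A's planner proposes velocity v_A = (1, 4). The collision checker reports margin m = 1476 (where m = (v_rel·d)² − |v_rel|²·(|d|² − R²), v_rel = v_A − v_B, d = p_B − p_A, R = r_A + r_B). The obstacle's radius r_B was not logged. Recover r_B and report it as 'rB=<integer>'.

m = 1476
d = (9, 3);  v_rel = (2, 11),  |v_rel|² = 125
v_rel×d = (2)·(3) − (11)·(9) = -93
since m = R²·125 − (-93)²:  R² = (8649 + 1476) / 125 = 81
R = √81 = 9  ⇒  r_B = 9 − 8 = 1

rB=1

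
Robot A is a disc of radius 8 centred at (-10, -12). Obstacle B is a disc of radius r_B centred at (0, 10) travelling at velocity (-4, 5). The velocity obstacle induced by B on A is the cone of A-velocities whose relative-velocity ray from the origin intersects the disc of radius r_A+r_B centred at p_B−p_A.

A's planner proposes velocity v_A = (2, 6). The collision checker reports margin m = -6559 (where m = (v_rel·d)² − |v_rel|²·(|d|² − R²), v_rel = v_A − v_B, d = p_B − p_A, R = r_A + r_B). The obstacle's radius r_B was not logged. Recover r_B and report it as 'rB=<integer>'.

m = -6559
d = (10, 22);  v_rel = (6, 1),  |v_rel|² = 37
v_rel×d = (6)·(22) − (1)·(10) = 122
since m = R²·37 − 122²:  R² = (14884 + -6559) / 37 = 225
R = √225 = 15  ⇒  r_B = 15 − 8 = 7

rB=7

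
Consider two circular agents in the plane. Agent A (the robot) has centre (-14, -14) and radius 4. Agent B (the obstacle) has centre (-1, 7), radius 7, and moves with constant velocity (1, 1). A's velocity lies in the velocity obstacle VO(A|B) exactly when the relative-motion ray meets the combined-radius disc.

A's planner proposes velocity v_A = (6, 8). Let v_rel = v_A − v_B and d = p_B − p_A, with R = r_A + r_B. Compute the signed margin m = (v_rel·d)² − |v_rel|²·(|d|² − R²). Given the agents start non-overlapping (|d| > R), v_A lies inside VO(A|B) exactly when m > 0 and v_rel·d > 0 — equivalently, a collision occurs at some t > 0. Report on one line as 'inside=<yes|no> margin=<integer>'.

d = (13, 21),  |d|² = 610;  R = 4+7 = 11,  c = 610−11² = 489
v_rel = (5, 7),  |v_rel|² = 74;  v_rel·d = (5)·(13) + (7)·(21) = 212
74·t² − 424·t + 489 = 0  ⇒  m = 212² − 74·489 = 8758
m = 8758 > 0,  v_rel·d = 212 > 0  ⇒  inside

inside=yes margin=8758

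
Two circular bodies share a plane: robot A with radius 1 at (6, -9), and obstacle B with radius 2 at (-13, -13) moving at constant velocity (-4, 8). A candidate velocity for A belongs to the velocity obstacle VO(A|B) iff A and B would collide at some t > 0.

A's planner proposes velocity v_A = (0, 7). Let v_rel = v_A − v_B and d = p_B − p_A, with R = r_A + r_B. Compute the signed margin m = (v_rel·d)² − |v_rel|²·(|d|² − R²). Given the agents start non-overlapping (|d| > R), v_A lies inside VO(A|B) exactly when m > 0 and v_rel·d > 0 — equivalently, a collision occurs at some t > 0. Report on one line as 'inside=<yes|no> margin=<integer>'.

d = (-19, -4),  |d|² = 377;  R = 1+2 = 3,  c = 377−3² = 368
v_rel = (4, -1),  |v_rel|² = 17;  v_rel·d = (4)·(-19) + (-1)·(-4) = -72
17·t² + 144·t + 368 = 0  ⇒  m = (-72)² − 17·368 = -1072
m = -1072 < 0,  v_rel·d = -72 < 0  ⇒  outside

inside=no margin=-1072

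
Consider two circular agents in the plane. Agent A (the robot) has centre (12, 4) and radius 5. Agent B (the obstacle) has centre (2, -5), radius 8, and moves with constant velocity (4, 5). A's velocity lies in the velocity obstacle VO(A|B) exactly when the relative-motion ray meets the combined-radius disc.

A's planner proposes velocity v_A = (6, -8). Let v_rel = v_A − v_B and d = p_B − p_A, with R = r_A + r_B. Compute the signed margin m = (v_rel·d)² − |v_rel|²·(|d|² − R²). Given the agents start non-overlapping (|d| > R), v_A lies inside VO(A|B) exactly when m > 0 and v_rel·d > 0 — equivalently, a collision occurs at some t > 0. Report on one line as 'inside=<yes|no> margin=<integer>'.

d = (-10, -9),  |d|² = 181;  R = 5+8 = 13,  c = 181−13² = 12
v_rel = (2, -13),  |v_rel|² = 173;  v_rel·d = (2)·(-10) + (-13)·(-9) = 97
173·t² − 194·t + 12 = 0  ⇒  m = 97² − 173·12 = 7333
m = 7333 > 0,  v_rel·d = 97 > 0  ⇒  inside

inside=yes margin=7333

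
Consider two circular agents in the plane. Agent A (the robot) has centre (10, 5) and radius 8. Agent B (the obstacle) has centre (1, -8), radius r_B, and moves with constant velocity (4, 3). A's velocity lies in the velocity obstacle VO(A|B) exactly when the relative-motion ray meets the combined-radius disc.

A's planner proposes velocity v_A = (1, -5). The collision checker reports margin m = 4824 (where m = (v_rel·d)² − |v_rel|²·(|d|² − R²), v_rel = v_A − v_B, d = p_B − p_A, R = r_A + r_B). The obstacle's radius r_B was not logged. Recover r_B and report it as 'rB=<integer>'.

m = 4824
d = (-9, -13);  v_rel = (-3, -8),  |v_rel|² = 73
v_rel×d = (-3)·(-13) − (-8)·(-9) = -33
since m = R²·73 − (-33)²:  R² = (1089 + 4824) / 73 = 81
R = √81 = 9  ⇒  r_B = 9 − 8 = 1

rB=1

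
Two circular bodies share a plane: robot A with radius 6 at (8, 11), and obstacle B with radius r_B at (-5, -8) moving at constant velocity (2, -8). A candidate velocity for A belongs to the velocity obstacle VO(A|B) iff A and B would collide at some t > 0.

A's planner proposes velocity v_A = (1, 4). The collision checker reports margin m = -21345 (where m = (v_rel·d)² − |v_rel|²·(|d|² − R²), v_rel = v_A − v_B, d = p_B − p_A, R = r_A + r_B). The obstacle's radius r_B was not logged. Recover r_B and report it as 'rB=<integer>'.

m = -21345
d = (-13, -19);  v_rel = (-1, 12),  |v_rel|² = 145
v_rel×d = (-1)·(-19) − (12)·(-13) = 175
since m = R²·145 − 175²:  R² = (30625 + -21345) / 145 = 64
R = √64 = 8  ⇒  r_B = 8 − 6 = 2

rB=2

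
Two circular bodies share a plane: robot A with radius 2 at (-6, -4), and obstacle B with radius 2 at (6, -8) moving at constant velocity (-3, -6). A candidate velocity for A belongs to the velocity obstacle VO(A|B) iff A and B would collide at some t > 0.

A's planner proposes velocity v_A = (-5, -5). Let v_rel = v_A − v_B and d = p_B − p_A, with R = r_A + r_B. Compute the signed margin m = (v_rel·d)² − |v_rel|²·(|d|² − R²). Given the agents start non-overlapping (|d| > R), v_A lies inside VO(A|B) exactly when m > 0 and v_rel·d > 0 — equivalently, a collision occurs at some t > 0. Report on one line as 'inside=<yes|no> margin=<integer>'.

d = (12, -4),  |d|² = 160;  R = 2+2 = 4,  c = 160−4² = 144
v_rel = (-2, 1),  |v_rel|² = 5;  v_rel·d = (-2)·(12) + (1)·(-4) = -28
5·t² + 56·t + 144 = 0  ⇒  m = (-28)² − 5·144 = 64
m = 64 > 0,  v_rel·d = -28 < 0  ⇒  outside

inside=no margin=64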